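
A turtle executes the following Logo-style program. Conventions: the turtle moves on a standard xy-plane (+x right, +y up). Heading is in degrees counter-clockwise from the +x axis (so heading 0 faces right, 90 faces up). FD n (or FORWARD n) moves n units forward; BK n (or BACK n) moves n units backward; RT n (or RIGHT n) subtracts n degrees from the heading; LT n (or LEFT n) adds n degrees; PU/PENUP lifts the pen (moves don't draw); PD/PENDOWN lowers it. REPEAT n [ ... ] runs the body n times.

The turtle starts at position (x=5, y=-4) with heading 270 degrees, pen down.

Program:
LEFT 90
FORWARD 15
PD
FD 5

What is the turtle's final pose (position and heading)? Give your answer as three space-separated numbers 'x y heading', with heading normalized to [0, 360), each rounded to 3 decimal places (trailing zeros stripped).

Executing turtle program step by step:
Start: pos=(5,-4), heading=270, pen down
LT 90: heading 270 -> 0
FD 15: (5,-4) -> (20,-4) [heading=0, draw]
PD: pen down
FD 5: (20,-4) -> (25,-4) [heading=0, draw]
Final: pos=(25,-4), heading=0, 2 segment(s) drawn

Answer: 25 -4 0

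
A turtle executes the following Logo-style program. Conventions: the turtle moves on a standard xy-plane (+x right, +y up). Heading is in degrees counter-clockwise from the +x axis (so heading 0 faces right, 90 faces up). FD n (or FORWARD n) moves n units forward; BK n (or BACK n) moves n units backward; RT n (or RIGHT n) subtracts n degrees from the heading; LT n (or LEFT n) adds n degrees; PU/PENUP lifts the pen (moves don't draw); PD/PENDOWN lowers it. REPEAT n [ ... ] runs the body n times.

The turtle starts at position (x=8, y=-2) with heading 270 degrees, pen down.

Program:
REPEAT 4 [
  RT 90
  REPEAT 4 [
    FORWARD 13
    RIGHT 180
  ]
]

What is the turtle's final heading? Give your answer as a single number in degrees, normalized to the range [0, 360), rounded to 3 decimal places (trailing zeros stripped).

Answer: 270

Derivation:
Executing turtle program step by step:
Start: pos=(8,-2), heading=270, pen down
REPEAT 4 [
  -- iteration 1/4 --
  RT 90: heading 270 -> 180
  REPEAT 4 [
    -- iteration 1/4 --
    FD 13: (8,-2) -> (-5,-2) [heading=180, draw]
    RT 180: heading 180 -> 0
    -- iteration 2/4 --
    FD 13: (-5,-2) -> (8,-2) [heading=0, draw]
    RT 180: heading 0 -> 180
    -- iteration 3/4 --
    FD 13: (8,-2) -> (-5,-2) [heading=180, draw]
    RT 180: heading 180 -> 0
    -- iteration 4/4 --
    FD 13: (-5,-2) -> (8,-2) [heading=0, draw]
    RT 180: heading 0 -> 180
  ]
  -- iteration 2/4 --
  RT 90: heading 180 -> 90
  REPEAT 4 [
    -- iteration 1/4 --
    FD 13: (8,-2) -> (8,11) [heading=90, draw]
    RT 180: heading 90 -> 270
    -- iteration 2/4 --
    FD 13: (8,11) -> (8,-2) [heading=270, draw]
    RT 180: heading 270 -> 90
    -- iteration 3/4 --
    FD 13: (8,-2) -> (8,11) [heading=90, draw]
    RT 180: heading 90 -> 270
    -- iteration 4/4 --
    FD 13: (8,11) -> (8,-2) [heading=270, draw]
    RT 180: heading 270 -> 90
  ]
  -- iteration 3/4 --
  RT 90: heading 90 -> 0
  REPEAT 4 [
    -- iteration 1/4 --
    FD 13: (8,-2) -> (21,-2) [heading=0, draw]
    RT 180: heading 0 -> 180
    -- iteration 2/4 --
    FD 13: (21,-2) -> (8,-2) [heading=180, draw]
    RT 180: heading 180 -> 0
    -- iteration 3/4 --
    FD 13: (8,-2) -> (21,-2) [heading=0, draw]
    RT 180: heading 0 -> 180
    -- iteration 4/4 --
    FD 13: (21,-2) -> (8,-2) [heading=180, draw]
    RT 180: heading 180 -> 0
  ]
  -- iteration 4/4 --
  RT 90: heading 0 -> 270
  REPEAT 4 [
    -- iteration 1/4 --
    FD 13: (8,-2) -> (8,-15) [heading=270, draw]
    RT 180: heading 270 -> 90
    -- iteration 2/4 --
    FD 13: (8,-15) -> (8,-2) [heading=90, draw]
    RT 180: heading 90 -> 270
    -- iteration 3/4 --
    FD 13: (8,-2) -> (8,-15) [heading=270, draw]
    RT 180: heading 270 -> 90
    -- iteration 4/4 --
    FD 13: (8,-15) -> (8,-2) [heading=90, draw]
    RT 180: heading 90 -> 270
  ]
]
Final: pos=(8,-2), heading=270, 16 segment(s) drawn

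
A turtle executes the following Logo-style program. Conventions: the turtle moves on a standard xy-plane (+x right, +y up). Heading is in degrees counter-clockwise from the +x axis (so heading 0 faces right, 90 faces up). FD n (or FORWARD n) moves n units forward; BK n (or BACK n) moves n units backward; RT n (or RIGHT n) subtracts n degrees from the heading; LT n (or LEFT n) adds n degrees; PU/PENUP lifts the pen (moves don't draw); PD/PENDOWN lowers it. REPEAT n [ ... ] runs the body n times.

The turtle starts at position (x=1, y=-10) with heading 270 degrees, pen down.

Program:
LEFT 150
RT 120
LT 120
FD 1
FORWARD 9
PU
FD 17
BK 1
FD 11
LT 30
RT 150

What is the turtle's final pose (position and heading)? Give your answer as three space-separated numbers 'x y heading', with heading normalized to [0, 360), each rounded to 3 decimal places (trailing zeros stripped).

Executing turtle program step by step:
Start: pos=(1,-10), heading=270, pen down
LT 150: heading 270 -> 60
RT 120: heading 60 -> 300
LT 120: heading 300 -> 60
FD 1: (1,-10) -> (1.5,-9.134) [heading=60, draw]
FD 9: (1.5,-9.134) -> (6,-1.34) [heading=60, draw]
PU: pen up
FD 17: (6,-1.34) -> (14.5,13.383) [heading=60, move]
BK 1: (14.5,13.383) -> (14,12.517) [heading=60, move]
FD 11: (14,12.517) -> (19.5,22.043) [heading=60, move]
LT 30: heading 60 -> 90
RT 150: heading 90 -> 300
Final: pos=(19.5,22.043), heading=300, 2 segment(s) drawn

Answer: 19.5 22.043 300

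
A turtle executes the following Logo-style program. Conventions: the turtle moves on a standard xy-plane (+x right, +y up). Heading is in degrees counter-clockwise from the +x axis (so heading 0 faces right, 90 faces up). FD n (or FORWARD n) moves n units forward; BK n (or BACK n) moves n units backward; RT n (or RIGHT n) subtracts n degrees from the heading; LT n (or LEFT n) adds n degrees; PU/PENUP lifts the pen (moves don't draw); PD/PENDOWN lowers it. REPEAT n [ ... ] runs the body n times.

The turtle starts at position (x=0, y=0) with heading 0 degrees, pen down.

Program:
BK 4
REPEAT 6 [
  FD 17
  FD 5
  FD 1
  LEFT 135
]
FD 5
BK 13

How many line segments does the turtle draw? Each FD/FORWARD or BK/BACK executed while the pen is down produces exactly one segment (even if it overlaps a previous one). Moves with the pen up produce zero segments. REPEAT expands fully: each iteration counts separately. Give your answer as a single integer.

Executing turtle program step by step:
Start: pos=(0,0), heading=0, pen down
BK 4: (0,0) -> (-4,0) [heading=0, draw]
REPEAT 6 [
  -- iteration 1/6 --
  FD 17: (-4,0) -> (13,0) [heading=0, draw]
  FD 5: (13,0) -> (18,0) [heading=0, draw]
  FD 1: (18,0) -> (19,0) [heading=0, draw]
  LT 135: heading 0 -> 135
  -- iteration 2/6 --
  FD 17: (19,0) -> (6.979,12.021) [heading=135, draw]
  FD 5: (6.979,12.021) -> (3.444,15.556) [heading=135, draw]
  FD 1: (3.444,15.556) -> (2.737,16.263) [heading=135, draw]
  LT 135: heading 135 -> 270
  -- iteration 3/6 --
  FD 17: (2.737,16.263) -> (2.737,-0.737) [heading=270, draw]
  FD 5: (2.737,-0.737) -> (2.737,-5.737) [heading=270, draw]
  FD 1: (2.737,-5.737) -> (2.737,-6.737) [heading=270, draw]
  LT 135: heading 270 -> 45
  -- iteration 4/6 --
  FD 17: (2.737,-6.737) -> (14.757,5.284) [heading=45, draw]
  FD 5: (14.757,5.284) -> (18.293,8.82) [heading=45, draw]
  FD 1: (18.293,8.82) -> (19,9.527) [heading=45, draw]
  LT 135: heading 45 -> 180
  -- iteration 5/6 --
  FD 17: (19,9.527) -> (2,9.527) [heading=180, draw]
  FD 5: (2,9.527) -> (-3,9.527) [heading=180, draw]
  FD 1: (-3,9.527) -> (-4,9.527) [heading=180, draw]
  LT 135: heading 180 -> 315
  -- iteration 6/6 --
  FD 17: (-4,9.527) -> (8.021,-2.494) [heading=315, draw]
  FD 5: (8.021,-2.494) -> (11.556,-6.029) [heading=315, draw]
  FD 1: (11.556,-6.029) -> (12.263,-6.737) [heading=315, draw]
  LT 135: heading 315 -> 90
]
FD 5: (12.263,-6.737) -> (12.263,-1.737) [heading=90, draw]
BK 13: (12.263,-1.737) -> (12.263,-14.737) [heading=90, draw]
Final: pos=(12.263,-14.737), heading=90, 21 segment(s) drawn
Segments drawn: 21

Answer: 21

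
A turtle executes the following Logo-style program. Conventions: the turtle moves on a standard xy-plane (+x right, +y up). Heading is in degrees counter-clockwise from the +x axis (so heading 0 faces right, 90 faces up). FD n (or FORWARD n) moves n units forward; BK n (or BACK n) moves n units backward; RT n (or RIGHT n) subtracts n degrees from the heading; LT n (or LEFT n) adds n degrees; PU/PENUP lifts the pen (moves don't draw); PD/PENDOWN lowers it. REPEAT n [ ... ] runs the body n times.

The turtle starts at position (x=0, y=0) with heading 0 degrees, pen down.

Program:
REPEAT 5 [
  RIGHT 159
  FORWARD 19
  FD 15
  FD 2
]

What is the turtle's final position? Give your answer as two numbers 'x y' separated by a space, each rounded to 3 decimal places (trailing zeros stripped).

Answer: -10.119 -19.859

Derivation:
Executing turtle program step by step:
Start: pos=(0,0), heading=0, pen down
REPEAT 5 [
  -- iteration 1/5 --
  RT 159: heading 0 -> 201
  FD 19: (0,0) -> (-17.738,-6.809) [heading=201, draw]
  FD 15: (-17.738,-6.809) -> (-31.742,-12.185) [heading=201, draw]
  FD 2: (-31.742,-12.185) -> (-33.609,-12.901) [heading=201, draw]
  -- iteration 2/5 --
  RT 159: heading 201 -> 42
  FD 19: (-33.609,-12.901) -> (-19.489,-0.188) [heading=42, draw]
  FD 15: (-19.489,-0.188) -> (-8.342,9.849) [heading=42, draw]
  FD 2: (-8.342,9.849) -> (-6.856,11.187) [heading=42, draw]
  -- iteration 3/5 --
  RT 159: heading 42 -> 243
  FD 19: (-6.856,11.187) -> (-15.482,-5.742) [heading=243, draw]
  FD 15: (-15.482,-5.742) -> (-22.291,-19.107) [heading=243, draw]
  FD 2: (-22.291,-19.107) -> (-23.199,-20.889) [heading=243, draw]
  -- iteration 4/5 --
  RT 159: heading 243 -> 84
  FD 19: (-23.199,-20.889) -> (-21.213,-1.993) [heading=84, draw]
  FD 15: (-21.213,-1.993) -> (-19.645,12.925) [heading=84, draw]
  FD 2: (-19.645,12.925) -> (-19.436,14.914) [heading=84, draw]
  -- iteration 5/5 --
  RT 159: heading 84 -> 285
  FD 19: (-19.436,14.914) -> (-14.519,-3.439) [heading=285, draw]
  FD 15: (-14.519,-3.439) -> (-10.636,-17.927) [heading=285, draw]
  FD 2: (-10.636,-17.927) -> (-10.119,-19.859) [heading=285, draw]
]
Final: pos=(-10.119,-19.859), heading=285, 15 segment(s) drawn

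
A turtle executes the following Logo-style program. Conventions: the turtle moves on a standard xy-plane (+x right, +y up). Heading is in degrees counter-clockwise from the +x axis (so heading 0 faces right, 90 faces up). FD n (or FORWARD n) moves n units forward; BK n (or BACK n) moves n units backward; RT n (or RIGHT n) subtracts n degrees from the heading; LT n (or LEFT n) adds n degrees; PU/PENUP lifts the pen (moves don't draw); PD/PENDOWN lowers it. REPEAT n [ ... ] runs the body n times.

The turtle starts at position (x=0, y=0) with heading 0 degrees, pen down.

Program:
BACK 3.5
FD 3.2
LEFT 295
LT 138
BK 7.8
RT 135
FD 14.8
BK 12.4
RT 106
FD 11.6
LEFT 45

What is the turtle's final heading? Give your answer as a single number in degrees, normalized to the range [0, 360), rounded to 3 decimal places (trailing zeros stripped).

Executing turtle program step by step:
Start: pos=(0,0), heading=0, pen down
BK 3.5: (0,0) -> (-3.5,0) [heading=0, draw]
FD 3.2: (-3.5,0) -> (-0.3,0) [heading=0, draw]
LT 295: heading 0 -> 295
LT 138: heading 295 -> 73
BK 7.8: (-0.3,0) -> (-2.58,-7.459) [heading=73, draw]
RT 135: heading 73 -> 298
FD 14.8: (-2.58,-7.459) -> (4.368,-20.527) [heading=298, draw]
BK 12.4: (4.368,-20.527) -> (-1.454,-9.578) [heading=298, draw]
RT 106: heading 298 -> 192
FD 11.6: (-1.454,-9.578) -> (-12.8,-11.99) [heading=192, draw]
LT 45: heading 192 -> 237
Final: pos=(-12.8,-11.99), heading=237, 6 segment(s) drawn

Answer: 237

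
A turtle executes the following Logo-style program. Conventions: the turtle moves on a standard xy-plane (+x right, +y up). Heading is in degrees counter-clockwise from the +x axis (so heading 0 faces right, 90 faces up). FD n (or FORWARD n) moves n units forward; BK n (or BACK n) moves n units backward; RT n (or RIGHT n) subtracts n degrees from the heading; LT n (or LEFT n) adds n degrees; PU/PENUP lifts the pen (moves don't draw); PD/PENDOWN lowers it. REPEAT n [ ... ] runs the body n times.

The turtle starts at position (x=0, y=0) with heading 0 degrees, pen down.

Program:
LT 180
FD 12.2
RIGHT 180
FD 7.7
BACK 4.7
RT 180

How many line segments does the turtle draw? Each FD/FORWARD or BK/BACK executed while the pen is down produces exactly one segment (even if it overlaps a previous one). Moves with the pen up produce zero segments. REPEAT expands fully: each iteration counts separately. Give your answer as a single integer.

Answer: 3

Derivation:
Executing turtle program step by step:
Start: pos=(0,0), heading=0, pen down
LT 180: heading 0 -> 180
FD 12.2: (0,0) -> (-12.2,0) [heading=180, draw]
RT 180: heading 180 -> 0
FD 7.7: (-12.2,0) -> (-4.5,0) [heading=0, draw]
BK 4.7: (-4.5,0) -> (-9.2,0) [heading=0, draw]
RT 180: heading 0 -> 180
Final: pos=(-9.2,0), heading=180, 3 segment(s) drawn
Segments drawn: 3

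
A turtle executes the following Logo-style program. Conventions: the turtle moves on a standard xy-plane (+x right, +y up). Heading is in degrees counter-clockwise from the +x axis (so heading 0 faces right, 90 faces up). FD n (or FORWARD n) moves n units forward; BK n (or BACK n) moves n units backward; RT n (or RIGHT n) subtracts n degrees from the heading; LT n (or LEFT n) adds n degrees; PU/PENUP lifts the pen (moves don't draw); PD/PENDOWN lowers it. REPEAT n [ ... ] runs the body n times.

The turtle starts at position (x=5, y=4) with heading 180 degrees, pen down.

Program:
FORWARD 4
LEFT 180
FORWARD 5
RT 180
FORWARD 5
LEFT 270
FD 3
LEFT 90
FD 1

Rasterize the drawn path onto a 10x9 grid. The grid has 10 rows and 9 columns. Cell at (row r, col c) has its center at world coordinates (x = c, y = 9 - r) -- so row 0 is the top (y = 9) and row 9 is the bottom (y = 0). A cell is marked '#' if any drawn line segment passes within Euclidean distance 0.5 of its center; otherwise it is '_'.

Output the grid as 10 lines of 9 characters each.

Answer: _________
_________
##_______
_#_______
_#_______
_######__
_________
_________
_________
_________

Derivation:
Segment 0: (5,4) -> (1,4)
Segment 1: (1,4) -> (6,4)
Segment 2: (6,4) -> (1,4)
Segment 3: (1,4) -> (1,7)
Segment 4: (1,7) -> (0,7)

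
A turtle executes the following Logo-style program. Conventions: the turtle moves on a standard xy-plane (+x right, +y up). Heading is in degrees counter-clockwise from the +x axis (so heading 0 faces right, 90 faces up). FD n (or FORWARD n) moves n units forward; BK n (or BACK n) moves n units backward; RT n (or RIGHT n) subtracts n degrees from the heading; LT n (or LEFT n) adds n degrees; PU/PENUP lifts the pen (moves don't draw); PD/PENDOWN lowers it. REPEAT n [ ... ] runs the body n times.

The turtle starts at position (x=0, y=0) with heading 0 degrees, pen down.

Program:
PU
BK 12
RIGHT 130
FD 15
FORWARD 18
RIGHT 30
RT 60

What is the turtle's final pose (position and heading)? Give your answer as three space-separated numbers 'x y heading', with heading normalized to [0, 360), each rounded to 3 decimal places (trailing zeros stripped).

Executing turtle program step by step:
Start: pos=(0,0), heading=0, pen down
PU: pen up
BK 12: (0,0) -> (-12,0) [heading=0, move]
RT 130: heading 0 -> 230
FD 15: (-12,0) -> (-21.642,-11.491) [heading=230, move]
FD 18: (-21.642,-11.491) -> (-33.212,-25.279) [heading=230, move]
RT 30: heading 230 -> 200
RT 60: heading 200 -> 140
Final: pos=(-33.212,-25.279), heading=140, 0 segment(s) drawn

Answer: -33.212 -25.279 140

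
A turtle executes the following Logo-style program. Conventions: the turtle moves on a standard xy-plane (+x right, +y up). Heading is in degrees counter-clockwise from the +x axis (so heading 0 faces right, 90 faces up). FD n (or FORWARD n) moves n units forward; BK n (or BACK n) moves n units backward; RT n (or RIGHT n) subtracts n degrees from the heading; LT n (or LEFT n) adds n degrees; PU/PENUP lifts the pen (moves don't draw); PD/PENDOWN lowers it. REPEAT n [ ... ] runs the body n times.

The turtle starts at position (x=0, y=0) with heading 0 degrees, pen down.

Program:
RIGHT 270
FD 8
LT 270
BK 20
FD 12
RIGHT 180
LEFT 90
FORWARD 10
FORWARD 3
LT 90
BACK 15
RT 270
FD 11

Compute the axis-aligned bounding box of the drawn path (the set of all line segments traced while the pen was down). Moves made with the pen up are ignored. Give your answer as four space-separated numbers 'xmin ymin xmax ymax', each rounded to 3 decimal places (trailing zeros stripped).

Answer: -23 -5 0 8

Derivation:
Executing turtle program step by step:
Start: pos=(0,0), heading=0, pen down
RT 270: heading 0 -> 90
FD 8: (0,0) -> (0,8) [heading=90, draw]
LT 270: heading 90 -> 0
BK 20: (0,8) -> (-20,8) [heading=0, draw]
FD 12: (-20,8) -> (-8,8) [heading=0, draw]
RT 180: heading 0 -> 180
LT 90: heading 180 -> 270
FD 10: (-8,8) -> (-8,-2) [heading=270, draw]
FD 3: (-8,-2) -> (-8,-5) [heading=270, draw]
LT 90: heading 270 -> 0
BK 15: (-8,-5) -> (-23,-5) [heading=0, draw]
RT 270: heading 0 -> 90
FD 11: (-23,-5) -> (-23,6) [heading=90, draw]
Final: pos=(-23,6), heading=90, 7 segment(s) drawn

Segment endpoints: x in {-23, -23, -20, -8, -8, 0, 0}, y in {-5, -2, 0, 6, 8}
xmin=-23, ymin=-5, xmax=0, ymax=8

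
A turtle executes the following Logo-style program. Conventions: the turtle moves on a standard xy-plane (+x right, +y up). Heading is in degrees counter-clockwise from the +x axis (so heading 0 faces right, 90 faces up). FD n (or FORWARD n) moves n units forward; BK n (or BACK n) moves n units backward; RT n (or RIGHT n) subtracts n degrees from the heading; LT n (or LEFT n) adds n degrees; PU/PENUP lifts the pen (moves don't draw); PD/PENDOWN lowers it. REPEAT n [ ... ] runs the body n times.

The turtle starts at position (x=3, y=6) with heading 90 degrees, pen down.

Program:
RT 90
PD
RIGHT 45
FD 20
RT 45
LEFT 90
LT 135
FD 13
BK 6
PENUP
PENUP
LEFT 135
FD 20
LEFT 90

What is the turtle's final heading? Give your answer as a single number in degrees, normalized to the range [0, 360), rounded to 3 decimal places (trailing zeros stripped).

Answer: 0

Derivation:
Executing turtle program step by step:
Start: pos=(3,6), heading=90, pen down
RT 90: heading 90 -> 0
PD: pen down
RT 45: heading 0 -> 315
FD 20: (3,6) -> (17.142,-8.142) [heading=315, draw]
RT 45: heading 315 -> 270
LT 90: heading 270 -> 0
LT 135: heading 0 -> 135
FD 13: (17.142,-8.142) -> (7.95,1.05) [heading=135, draw]
BK 6: (7.95,1.05) -> (12.192,-3.192) [heading=135, draw]
PU: pen up
PU: pen up
LT 135: heading 135 -> 270
FD 20: (12.192,-3.192) -> (12.192,-23.192) [heading=270, move]
LT 90: heading 270 -> 0
Final: pos=(12.192,-23.192), heading=0, 3 segment(s) drawn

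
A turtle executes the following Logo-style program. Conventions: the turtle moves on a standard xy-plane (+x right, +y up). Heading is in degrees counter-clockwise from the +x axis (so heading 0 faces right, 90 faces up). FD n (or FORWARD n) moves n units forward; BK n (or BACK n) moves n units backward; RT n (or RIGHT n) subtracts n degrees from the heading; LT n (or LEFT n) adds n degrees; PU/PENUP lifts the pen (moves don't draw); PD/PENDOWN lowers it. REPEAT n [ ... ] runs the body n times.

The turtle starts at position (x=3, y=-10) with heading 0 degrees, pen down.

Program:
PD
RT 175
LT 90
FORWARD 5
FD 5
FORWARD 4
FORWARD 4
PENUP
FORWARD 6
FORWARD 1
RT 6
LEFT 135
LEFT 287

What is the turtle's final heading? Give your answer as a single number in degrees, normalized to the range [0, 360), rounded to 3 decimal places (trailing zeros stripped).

Answer: 331

Derivation:
Executing turtle program step by step:
Start: pos=(3,-10), heading=0, pen down
PD: pen down
RT 175: heading 0 -> 185
LT 90: heading 185 -> 275
FD 5: (3,-10) -> (3.436,-14.981) [heading=275, draw]
FD 5: (3.436,-14.981) -> (3.872,-19.962) [heading=275, draw]
FD 4: (3.872,-19.962) -> (4.22,-23.947) [heading=275, draw]
FD 4: (4.22,-23.947) -> (4.569,-27.932) [heading=275, draw]
PU: pen up
FD 6: (4.569,-27.932) -> (5.092,-33.909) [heading=275, move]
FD 1: (5.092,-33.909) -> (5.179,-34.905) [heading=275, move]
RT 6: heading 275 -> 269
LT 135: heading 269 -> 44
LT 287: heading 44 -> 331
Final: pos=(5.179,-34.905), heading=331, 4 segment(s) drawn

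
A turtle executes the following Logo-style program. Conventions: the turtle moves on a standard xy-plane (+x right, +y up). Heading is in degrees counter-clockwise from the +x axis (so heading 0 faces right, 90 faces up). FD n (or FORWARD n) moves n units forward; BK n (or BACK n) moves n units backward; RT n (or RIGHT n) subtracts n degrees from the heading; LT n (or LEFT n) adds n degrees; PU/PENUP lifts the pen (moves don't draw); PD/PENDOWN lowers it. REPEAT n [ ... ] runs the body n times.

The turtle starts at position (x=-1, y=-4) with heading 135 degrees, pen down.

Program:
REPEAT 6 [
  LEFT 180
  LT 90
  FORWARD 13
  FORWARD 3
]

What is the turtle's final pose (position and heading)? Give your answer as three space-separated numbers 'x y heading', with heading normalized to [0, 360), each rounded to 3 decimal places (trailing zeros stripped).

Executing turtle program step by step:
Start: pos=(-1,-4), heading=135, pen down
REPEAT 6 [
  -- iteration 1/6 --
  LT 180: heading 135 -> 315
  LT 90: heading 315 -> 45
  FD 13: (-1,-4) -> (8.192,5.192) [heading=45, draw]
  FD 3: (8.192,5.192) -> (10.314,7.314) [heading=45, draw]
  -- iteration 2/6 --
  LT 180: heading 45 -> 225
  LT 90: heading 225 -> 315
  FD 13: (10.314,7.314) -> (19.506,-1.879) [heading=315, draw]
  FD 3: (19.506,-1.879) -> (21.627,-4) [heading=315, draw]
  -- iteration 3/6 --
  LT 180: heading 315 -> 135
  LT 90: heading 135 -> 225
  FD 13: (21.627,-4) -> (12.435,-13.192) [heading=225, draw]
  FD 3: (12.435,-13.192) -> (10.314,-15.314) [heading=225, draw]
  -- iteration 4/6 --
  LT 180: heading 225 -> 45
  LT 90: heading 45 -> 135
  FD 13: (10.314,-15.314) -> (1.121,-6.121) [heading=135, draw]
  FD 3: (1.121,-6.121) -> (-1,-4) [heading=135, draw]
  -- iteration 5/6 --
  LT 180: heading 135 -> 315
  LT 90: heading 315 -> 45
  FD 13: (-1,-4) -> (8.192,5.192) [heading=45, draw]
  FD 3: (8.192,5.192) -> (10.314,7.314) [heading=45, draw]
  -- iteration 6/6 --
  LT 180: heading 45 -> 225
  LT 90: heading 225 -> 315
  FD 13: (10.314,7.314) -> (19.506,-1.879) [heading=315, draw]
  FD 3: (19.506,-1.879) -> (21.627,-4) [heading=315, draw]
]
Final: pos=(21.627,-4), heading=315, 12 segment(s) drawn

Answer: 21.627 -4 315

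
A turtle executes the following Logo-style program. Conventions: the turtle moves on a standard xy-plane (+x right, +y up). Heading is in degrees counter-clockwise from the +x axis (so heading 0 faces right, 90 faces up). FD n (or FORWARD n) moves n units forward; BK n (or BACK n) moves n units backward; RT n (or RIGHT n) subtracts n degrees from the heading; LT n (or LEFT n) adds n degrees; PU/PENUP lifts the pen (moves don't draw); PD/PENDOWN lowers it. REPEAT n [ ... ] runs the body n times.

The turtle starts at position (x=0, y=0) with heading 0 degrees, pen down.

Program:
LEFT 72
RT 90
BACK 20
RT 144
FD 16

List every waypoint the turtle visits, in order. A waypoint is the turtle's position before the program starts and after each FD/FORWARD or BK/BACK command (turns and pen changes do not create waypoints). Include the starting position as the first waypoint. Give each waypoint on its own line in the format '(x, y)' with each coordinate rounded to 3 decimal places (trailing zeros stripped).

Executing turtle program step by step:
Start: pos=(0,0), heading=0, pen down
LT 72: heading 0 -> 72
RT 90: heading 72 -> 342
BK 20: (0,0) -> (-19.021,6.18) [heading=342, draw]
RT 144: heading 342 -> 198
FD 16: (-19.021,6.18) -> (-34.238,1.236) [heading=198, draw]
Final: pos=(-34.238,1.236), heading=198, 2 segment(s) drawn
Waypoints (3 total):
(0, 0)
(-19.021, 6.18)
(-34.238, 1.236)

Answer: (0, 0)
(-19.021, 6.18)
(-34.238, 1.236)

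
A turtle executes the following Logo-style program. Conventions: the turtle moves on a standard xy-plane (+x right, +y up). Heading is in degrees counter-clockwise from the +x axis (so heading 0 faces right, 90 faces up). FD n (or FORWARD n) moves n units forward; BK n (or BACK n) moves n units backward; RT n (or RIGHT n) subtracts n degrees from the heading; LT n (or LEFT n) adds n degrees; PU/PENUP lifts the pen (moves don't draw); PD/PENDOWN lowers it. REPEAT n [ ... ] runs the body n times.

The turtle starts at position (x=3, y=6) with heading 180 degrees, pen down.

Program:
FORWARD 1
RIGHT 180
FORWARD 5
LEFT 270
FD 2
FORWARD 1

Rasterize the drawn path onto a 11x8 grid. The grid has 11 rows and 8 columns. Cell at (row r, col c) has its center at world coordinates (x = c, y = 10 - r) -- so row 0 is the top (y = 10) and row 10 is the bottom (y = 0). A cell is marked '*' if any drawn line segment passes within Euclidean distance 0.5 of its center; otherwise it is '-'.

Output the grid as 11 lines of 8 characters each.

Segment 0: (3,6) -> (2,6)
Segment 1: (2,6) -> (7,6)
Segment 2: (7,6) -> (7,4)
Segment 3: (7,4) -> (7,3)

Answer: --------
--------
--------
--------
--******
-------*
-------*
-------*
--------
--------
--------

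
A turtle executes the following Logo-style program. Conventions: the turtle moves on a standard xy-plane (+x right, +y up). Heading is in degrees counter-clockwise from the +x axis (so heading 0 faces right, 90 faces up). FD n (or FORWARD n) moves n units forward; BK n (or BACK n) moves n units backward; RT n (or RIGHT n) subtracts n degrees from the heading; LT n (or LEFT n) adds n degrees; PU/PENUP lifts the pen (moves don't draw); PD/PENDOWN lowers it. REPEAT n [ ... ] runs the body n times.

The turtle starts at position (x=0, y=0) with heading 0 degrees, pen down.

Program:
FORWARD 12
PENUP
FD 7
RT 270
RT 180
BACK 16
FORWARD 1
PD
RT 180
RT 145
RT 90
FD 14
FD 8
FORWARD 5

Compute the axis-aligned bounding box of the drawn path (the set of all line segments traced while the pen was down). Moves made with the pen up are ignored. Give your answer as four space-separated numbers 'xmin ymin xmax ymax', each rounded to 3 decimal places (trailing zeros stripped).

Executing turtle program step by step:
Start: pos=(0,0), heading=0, pen down
FD 12: (0,0) -> (12,0) [heading=0, draw]
PU: pen up
FD 7: (12,0) -> (19,0) [heading=0, move]
RT 270: heading 0 -> 90
RT 180: heading 90 -> 270
BK 16: (19,0) -> (19,16) [heading=270, move]
FD 1: (19,16) -> (19,15) [heading=270, move]
PD: pen down
RT 180: heading 270 -> 90
RT 145: heading 90 -> 305
RT 90: heading 305 -> 215
FD 14: (19,15) -> (7.532,6.97) [heading=215, draw]
FD 8: (7.532,6.97) -> (0.979,2.381) [heading=215, draw]
FD 5: (0.979,2.381) -> (-3.117,-0.487) [heading=215, draw]
Final: pos=(-3.117,-0.487), heading=215, 4 segment(s) drawn

Segment endpoints: x in {-3.117, 0, 0.979, 7.532, 12, 19}, y in {-0.487, 0, 2.381, 6.97, 15}
xmin=-3.117, ymin=-0.487, xmax=19, ymax=15

Answer: -3.117 -0.487 19 15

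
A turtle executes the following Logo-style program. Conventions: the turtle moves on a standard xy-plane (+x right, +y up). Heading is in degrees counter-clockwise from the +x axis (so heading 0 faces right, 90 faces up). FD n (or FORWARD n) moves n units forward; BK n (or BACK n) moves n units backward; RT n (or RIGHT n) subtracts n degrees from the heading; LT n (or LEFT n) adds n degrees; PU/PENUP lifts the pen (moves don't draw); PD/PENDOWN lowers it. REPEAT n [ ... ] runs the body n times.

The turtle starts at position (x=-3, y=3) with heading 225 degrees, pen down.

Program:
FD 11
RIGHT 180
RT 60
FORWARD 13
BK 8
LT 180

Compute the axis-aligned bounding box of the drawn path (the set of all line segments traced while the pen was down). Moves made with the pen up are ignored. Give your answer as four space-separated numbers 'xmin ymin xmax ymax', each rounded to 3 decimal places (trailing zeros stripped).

Executing turtle program step by step:
Start: pos=(-3,3), heading=225, pen down
FD 11: (-3,3) -> (-10.778,-4.778) [heading=225, draw]
RT 180: heading 225 -> 45
RT 60: heading 45 -> 345
FD 13: (-10.778,-4.778) -> (1.779,-8.143) [heading=345, draw]
BK 8: (1.779,-8.143) -> (-5.949,-6.072) [heading=345, draw]
LT 180: heading 345 -> 165
Final: pos=(-5.949,-6.072), heading=165, 3 segment(s) drawn

Segment endpoints: x in {-10.778, -5.949, -3, 1.779}, y in {-8.143, -6.072, -4.778, 3}
xmin=-10.778, ymin=-8.143, xmax=1.779, ymax=3

Answer: -10.778 -8.143 1.779 3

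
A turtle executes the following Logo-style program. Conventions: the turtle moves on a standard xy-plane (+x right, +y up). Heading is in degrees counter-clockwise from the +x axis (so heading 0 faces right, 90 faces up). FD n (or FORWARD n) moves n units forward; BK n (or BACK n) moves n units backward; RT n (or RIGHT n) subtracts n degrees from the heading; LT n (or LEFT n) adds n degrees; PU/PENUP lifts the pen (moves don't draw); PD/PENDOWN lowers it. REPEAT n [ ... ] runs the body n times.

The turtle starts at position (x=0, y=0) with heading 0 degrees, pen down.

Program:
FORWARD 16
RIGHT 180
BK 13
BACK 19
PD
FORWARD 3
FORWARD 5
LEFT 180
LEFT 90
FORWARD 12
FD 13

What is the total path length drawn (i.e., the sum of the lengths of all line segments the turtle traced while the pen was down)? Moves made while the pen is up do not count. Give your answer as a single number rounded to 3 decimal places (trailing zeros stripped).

Answer: 81

Derivation:
Executing turtle program step by step:
Start: pos=(0,0), heading=0, pen down
FD 16: (0,0) -> (16,0) [heading=0, draw]
RT 180: heading 0 -> 180
BK 13: (16,0) -> (29,0) [heading=180, draw]
BK 19: (29,0) -> (48,0) [heading=180, draw]
PD: pen down
FD 3: (48,0) -> (45,0) [heading=180, draw]
FD 5: (45,0) -> (40,0) [heading=180, draw]
LT 180: heading 180 -> 0
LT 90: heading 0 -> 90
FD 12: (40,0) -> (40,12) [heading=90, draw]
FD 13: (40,12) -> (40,25) [heading=90, draw]
Final: pos=(40,25), heading=90, 7 segment(s) drawn

Segment lengths:
  seg 1: (0,0) -> (16,0), length = 16
  seg 2: (16,0) -> (29,0), length = 13
  seg 3: (29,0) -> (48,0), length = 19
  seg 4: (48,0) -> (45,0), length = 3
  seg 5: (45,0) -> (40,0), length = 5
  seg 6: (40,0) -> (40,12), length = 12
  seg 7: (40,12) -> (40,25), length = 13
Total = 81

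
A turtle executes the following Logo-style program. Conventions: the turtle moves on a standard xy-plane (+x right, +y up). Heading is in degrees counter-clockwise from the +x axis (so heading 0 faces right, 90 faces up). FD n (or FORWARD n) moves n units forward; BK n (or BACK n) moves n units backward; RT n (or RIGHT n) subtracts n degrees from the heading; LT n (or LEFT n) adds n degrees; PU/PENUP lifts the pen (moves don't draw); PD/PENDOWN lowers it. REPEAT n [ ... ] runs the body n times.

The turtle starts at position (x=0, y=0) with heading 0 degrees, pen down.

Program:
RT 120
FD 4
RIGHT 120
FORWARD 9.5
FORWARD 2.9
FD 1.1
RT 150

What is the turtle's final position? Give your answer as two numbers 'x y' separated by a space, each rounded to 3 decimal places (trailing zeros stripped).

Answer: -8.75 8.227

Derivation:
Executing turtle program step by step:
Start: pos=(0,0), heading=0, pen down
RT 120: heading 0 -> 240
FD 4: (0,0) -> (-2,-3.464) [heading=240, draw]
RT 120: heading 240 -> 120
FD 9.5: (-2,-3.464) -> (-6.75,4.763) [heading=120, draw]
FD 2.9: (-6.75,4.763) -> (-8.2,7.275) [heading=120, draw]
FD 1.1: (-8.2,7.275) -> (-8.75,8.227) [heading=120, draw]
RT 150: heading 120 -> 330
Final: pos=(-8.75,8.227), heading=330, 4 segment(s) drawn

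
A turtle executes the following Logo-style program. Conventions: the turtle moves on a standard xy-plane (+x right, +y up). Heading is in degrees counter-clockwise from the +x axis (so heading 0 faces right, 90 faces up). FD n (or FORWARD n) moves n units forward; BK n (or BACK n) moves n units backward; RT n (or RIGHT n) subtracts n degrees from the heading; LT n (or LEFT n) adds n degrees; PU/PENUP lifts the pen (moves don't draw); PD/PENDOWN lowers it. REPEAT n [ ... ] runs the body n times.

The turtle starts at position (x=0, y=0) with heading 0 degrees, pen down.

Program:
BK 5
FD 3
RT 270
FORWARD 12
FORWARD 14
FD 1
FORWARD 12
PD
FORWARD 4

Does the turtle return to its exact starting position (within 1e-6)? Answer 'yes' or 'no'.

Executing turtle program step by step:
Start: pos=(0,0), heading=0, pen down
BK 5: (0,0) -> (-5,0) [heading=0, draw]
FD 3: (-5,0) -> (-2,0) [heading=0, draw]
RT 270: heading 0 -> 90
FD 12: (-2,0) -> (-2,12) [heading=90, draw]
FD 14: (-2,12) -> (-2,26) [heading=90, draw]
FD 1: (-2,26) -> (-2,27) [heading=90, draw]
FD 12: (-2,27) -> (-2,39) [heading=90, draw]
PD: pen down
FD 4: (-2,39) -> (-2,43) [heading=90, draw]
Final: pos=(-2,43), heading=90, 7 segment(s) drawn

Start position: (0, 0)
Final position: (-2, 43)
Distance = 43.046; >= 1e-6 -> NOT closed

Answer: no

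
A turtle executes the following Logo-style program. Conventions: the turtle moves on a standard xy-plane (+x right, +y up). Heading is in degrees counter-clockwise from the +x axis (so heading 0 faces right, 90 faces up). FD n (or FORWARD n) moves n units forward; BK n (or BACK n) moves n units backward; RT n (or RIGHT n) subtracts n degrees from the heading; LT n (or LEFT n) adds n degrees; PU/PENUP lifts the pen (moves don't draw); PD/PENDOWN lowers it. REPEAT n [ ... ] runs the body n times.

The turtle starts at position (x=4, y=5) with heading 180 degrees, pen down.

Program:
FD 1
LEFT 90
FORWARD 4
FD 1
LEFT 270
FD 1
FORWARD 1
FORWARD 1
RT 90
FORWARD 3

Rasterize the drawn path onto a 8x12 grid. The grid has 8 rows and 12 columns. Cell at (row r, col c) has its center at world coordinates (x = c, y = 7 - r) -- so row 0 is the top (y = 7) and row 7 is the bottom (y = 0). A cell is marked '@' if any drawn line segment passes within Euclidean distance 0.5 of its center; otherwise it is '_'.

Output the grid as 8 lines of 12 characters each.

Segment 0: (4,5) -> (3,5)
Segment 1: (3,5) -> (3,1)
Segment 2: (3,1) -> (3,0)
Segment 3: (3,0) -> (2,0)
Segment 4: (2,0) -> (1,0)
Segment 5: (1,0) -> (-0,0)
Segment 6: (-0,0) -> (0,3)

Answer: ____________
____________
___@@_______
___@________
@__@________
@__@________
@__@________
@@@@________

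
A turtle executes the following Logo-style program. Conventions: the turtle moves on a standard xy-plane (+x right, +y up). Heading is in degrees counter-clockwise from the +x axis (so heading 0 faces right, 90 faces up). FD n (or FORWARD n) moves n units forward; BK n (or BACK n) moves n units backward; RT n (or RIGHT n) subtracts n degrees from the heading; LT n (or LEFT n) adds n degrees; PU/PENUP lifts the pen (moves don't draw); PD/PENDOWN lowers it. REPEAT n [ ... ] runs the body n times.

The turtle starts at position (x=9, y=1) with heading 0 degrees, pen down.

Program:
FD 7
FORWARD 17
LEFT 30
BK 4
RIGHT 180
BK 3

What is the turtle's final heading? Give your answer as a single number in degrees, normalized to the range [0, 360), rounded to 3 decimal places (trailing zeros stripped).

Executing turtle program step by step:
Start: pos=(9,1), heading=0, pen down
FD 7: (9,1) -> (16,1) [heading=0, draw]
FD 17: (16,1) -> (33,1) [heading=0, draw]
LT 30: heading 0 -> 30
BK 4: (33,1) -> (29.536,-1) [heading=30, draw]
RT 180: heading 30 -> 210
BK 3: (29.536,-1) -> (32.134,0.5) [heading=210, draw]
Final: pos=(32.134,0.5), heading=210, 4 segment(s) drawn

Answer: 210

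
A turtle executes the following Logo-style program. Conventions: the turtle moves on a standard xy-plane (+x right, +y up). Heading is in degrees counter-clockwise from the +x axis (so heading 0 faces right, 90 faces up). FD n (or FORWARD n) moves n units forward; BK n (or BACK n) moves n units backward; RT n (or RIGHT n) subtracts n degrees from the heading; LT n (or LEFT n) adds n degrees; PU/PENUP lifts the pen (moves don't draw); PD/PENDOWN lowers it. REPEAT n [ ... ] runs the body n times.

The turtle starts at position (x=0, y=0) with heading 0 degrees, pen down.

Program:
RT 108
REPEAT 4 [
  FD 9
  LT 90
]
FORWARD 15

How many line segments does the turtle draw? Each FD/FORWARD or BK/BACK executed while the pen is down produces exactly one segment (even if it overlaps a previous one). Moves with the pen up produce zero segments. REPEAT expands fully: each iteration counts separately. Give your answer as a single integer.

Answer: 5

Derivation:
Executing turtle program step by step:
Start: pos=(0,0), heading=0, pen down
RT 108: heading 0 -> 252
REPEAT 4 [
  -- iteration 1/4 --
  FD 9: (0,0) -> (-2.781,-8.56) [heading=252, draw]
  LT 90: heading 252 -> 342
  -- iteration 2/4 --
  FD 9: (-2.781,-8.56) -> (5.778,-11.341) [heading=342, draw]
  LT 90: heading 342 -> 72
  -- iteration 3/4 --
  FD 9: (5.778,-11.341) -> (8.56,-2.781) [heading=72, draw]
  LT 90: heading 72 -> 162
  -- iteration 4/4 --
  FD 9: (8.56,-2.781) -> (0,0) [heading=162, draw]
  LT 90: heading 162 -> 252
]
FD 15: (0,0) -> (-4.635,-14.266) [heading=252, draw]
Final: pos=(-4.635,-14.266), heading=252, 5 segment(s) drawn
Segments drawn: 5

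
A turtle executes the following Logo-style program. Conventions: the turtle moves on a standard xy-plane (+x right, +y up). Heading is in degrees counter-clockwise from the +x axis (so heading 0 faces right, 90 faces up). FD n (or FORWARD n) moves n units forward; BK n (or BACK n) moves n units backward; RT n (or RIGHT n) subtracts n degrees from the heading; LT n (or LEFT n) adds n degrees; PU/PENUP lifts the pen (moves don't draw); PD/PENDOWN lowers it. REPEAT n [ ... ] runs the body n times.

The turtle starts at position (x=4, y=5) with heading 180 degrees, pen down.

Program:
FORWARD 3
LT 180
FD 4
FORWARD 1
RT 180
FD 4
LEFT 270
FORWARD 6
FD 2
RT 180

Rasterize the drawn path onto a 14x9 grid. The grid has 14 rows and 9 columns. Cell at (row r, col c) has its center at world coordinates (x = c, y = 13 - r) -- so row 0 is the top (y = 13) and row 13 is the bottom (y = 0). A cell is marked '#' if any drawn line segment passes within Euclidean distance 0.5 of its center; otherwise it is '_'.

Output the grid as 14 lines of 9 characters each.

Answer: __#______
__#______
__#______
__#______
__#______
__#______
__#______
__#______
_######__
_________
_________
_________
_________
_________

Derivation:
Segment 0: (4,5) -> (1,5)
Segment 1: (1,5) -> (5,5)
Segment 2: (5,5) -> (6,5)
Segment 3: (6,5) -> (2,5)
Segment 4: (2,5) -> (2,11)
Segment 5: (2,11) -> (2,13)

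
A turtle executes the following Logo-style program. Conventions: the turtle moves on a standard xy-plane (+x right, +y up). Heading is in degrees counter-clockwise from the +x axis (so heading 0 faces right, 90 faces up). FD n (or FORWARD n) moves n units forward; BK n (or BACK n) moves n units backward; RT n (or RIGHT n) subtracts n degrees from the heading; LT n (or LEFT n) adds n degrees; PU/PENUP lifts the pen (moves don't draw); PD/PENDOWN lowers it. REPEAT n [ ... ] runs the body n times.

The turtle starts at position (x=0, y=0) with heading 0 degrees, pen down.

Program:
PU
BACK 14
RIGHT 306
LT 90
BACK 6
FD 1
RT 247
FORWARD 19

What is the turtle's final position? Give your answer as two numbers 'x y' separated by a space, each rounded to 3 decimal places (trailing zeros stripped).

Answer: -14.229 -21.452

Derivation:
Executing turtle program step by step:
Start: pos=(0,0), heading=0, pen down
PU: pen up
BK 14: (0,0) -> (-14,0) [heading=0, move]
RT 306: heading 0 -> 54
LT 90: heading 54 -> 144
BK 6: (-14,0) -> (-9.146,-3.527) [heading=144, move]
FD 1: (-9.146,-3.527) -> (-9.955,-2.939) [heading=144, move]
RT 247: heading 144 -> 257
FD 19: (-9.955,-2.939) -> (-14.229,-21.452) [heading=257, move]
Final: pos=(-14.229,-21.452), heading=257, 0 segment(s) drawn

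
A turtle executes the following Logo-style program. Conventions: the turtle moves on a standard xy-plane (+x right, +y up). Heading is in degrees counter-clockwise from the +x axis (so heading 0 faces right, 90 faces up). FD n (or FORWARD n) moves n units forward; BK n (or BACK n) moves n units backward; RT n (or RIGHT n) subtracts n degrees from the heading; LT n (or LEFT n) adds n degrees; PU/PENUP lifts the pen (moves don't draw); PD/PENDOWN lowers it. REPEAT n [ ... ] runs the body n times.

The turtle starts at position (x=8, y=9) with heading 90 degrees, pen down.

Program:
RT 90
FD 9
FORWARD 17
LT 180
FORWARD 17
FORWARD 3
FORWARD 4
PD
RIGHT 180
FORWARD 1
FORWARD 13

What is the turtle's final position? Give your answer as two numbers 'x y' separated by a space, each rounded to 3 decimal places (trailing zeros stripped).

Executing turtle program step by step:
Start: pos=(8,9), heading=90, pen down
RT 90: heading 90 -> 0
FD 9: (8,9) -> (17,9) [heading=0, draw]
FD 17: (17,9) -> (34,9) [heading=0, draw]
LT 180: heading 0 -> 180
FD 17: (34,9) -> (17,9) [heading=180, draw]
FD 3: (17,9) -> (14,9) [heading=180, draw]
FD 4: (14,9) -> (10,9) [heading=180, draw]
PD: pen down
RT 180: heading 180 -> 0
FD 1: (10,9) -> (11,9) [heading=0, draw]
FD 13: (11,9) -> (24,9) [heading=0, draw]
Final: pos=(24,9), heading=0, 7 segment(s) drawn

Answer: 24 9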